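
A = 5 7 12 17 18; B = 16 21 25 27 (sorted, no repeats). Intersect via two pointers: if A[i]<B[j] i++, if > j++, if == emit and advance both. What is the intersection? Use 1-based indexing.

intersection = []

i=1 j=1: 5<16, i++
i=2 j=1: 7<16, i++
i=3 j=1: 12<16, i++
i=4 j=1: 17>16, j++
i=4 j=2: 17<21, i++
i=5 j=2: 18<21, i++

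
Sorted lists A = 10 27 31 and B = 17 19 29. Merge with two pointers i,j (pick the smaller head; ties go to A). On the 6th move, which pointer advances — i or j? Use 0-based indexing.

i=0 j=0: A[i]=10<=B[j]=17 take 10, i++
i=1 j=0: A[i]=27>B[j]=17 take 17, j++
i=1 j=1: A[i]=27>B[j]=19 take 19, j++
i=1 j=2: A[i]=27<=B[j]=29 take 27, i++
i=2 j=2: A[i]=31>B[j]=29 take 29, j++
i=2 j=3: B done, take A[i]=31, i++

i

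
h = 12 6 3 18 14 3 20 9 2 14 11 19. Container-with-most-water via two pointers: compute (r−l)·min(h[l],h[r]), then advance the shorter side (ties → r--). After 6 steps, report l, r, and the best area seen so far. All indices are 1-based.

l=7, r=12, best area=144

[1,12] min(12,19)*11=132 best=132 * → l++
[2,12] min(6,19)*10=60 best=132 → l++
[3,12] min(3,19)*9=27 best=132 → l++
[4,12] min(18,19)*8=144 best=144 * → l++
[5,12] min(14,19)*7=98 best=144 → l++
[6,12] min(3,19)*6=18 best=144 → l++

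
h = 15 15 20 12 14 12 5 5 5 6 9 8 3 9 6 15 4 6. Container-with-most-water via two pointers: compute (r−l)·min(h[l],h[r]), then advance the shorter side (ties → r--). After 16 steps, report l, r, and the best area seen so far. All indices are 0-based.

[0,17] min(15,6)*17=102 best=102 * → r--
[0,16] min(15,4)*16=64 best=102 → r--
[0,15] min(15,15)*15=225 best=225 * → r--
[0,14] min(15,6)*14=84 best=225 → r--
[0,13] min(15,9)*13=117 best=225 → r--
[0,12] min(15,3)*12=36 best=225 → r--
[0,11] min(15,8)*11=88 best=225 → r--
[0,10] min(15,9)*10=90 best=225 → r--
[0,9] min(15,6)*9=54 best=225 → r--
[0,8] min(15,5)*8=40 best=225 → r--
[0,7] min(15,5)*7=35 best=225 → r--
[0,6] min(15,5)*6=30 best=225 → r--
[0,5] min(15,12)*5=60 best=225 → r--
[0,4] min(15,14)*4=56 best=225 → r--
[0,3] min(15,12)*3=36 best=225 → r--
[0,2] min(15,20)*2=30 best=225 → l++

l=1, r=2, best area=225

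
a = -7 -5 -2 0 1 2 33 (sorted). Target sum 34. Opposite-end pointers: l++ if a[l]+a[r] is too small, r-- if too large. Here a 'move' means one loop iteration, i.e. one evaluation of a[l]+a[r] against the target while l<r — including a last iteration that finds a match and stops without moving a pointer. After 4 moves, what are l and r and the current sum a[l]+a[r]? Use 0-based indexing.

l=4, r=6, sum=34

[0,6] -7+33=26 <34 → l++
[1,6] -5+33=28 <34 → l++
[2,6] -2+33=31 <34 → l++
[3,6] 0+33=33 <34 → l++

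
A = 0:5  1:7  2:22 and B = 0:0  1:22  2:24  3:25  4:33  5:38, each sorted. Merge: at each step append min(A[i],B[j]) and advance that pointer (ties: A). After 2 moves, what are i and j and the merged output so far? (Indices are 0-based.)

i=1, j=1, merged so far=[0, 5]

[i=0,j=0] A[i]=5>B[j]=0 take 0 → j++
[i=0,j=1] A[i]=5<=B[j]=22 take 5 → i++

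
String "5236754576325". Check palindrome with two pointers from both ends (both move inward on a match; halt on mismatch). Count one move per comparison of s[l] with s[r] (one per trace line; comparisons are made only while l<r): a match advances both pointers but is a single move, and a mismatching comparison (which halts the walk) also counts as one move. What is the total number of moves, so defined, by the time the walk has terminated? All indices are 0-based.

6 moves

l=0 r=12: '5'=='5', l++,r--
l=1 r=11: '2'=='2', l++,r--
l=2 r=10: '3'=='3', l++,r--
l=3 r=9: '6'=='6', l++,r--
l=4 r=8: '7'=='7', l++,r--
l=5 r=7: '5'=='5', l++,r--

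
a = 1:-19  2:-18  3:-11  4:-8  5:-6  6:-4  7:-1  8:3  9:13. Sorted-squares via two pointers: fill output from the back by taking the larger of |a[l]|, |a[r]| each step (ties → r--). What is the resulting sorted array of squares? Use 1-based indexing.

[1,9] |-19|>|13| out[9]=361 → l++
[2,9] |-18|>|13| out[8]=324 → l++
[3,9] |-11|<=|13| out[7]=169 → r--
[3,8] |-11|>|3| out[6]=121 → l++
[4,8] |-8|>|3| out[5]=64 → l++
[5,8] |-6|>|3| out[4]=36 → l++
[6,8] |-4|>|3| out[3]=16 → l++
[7,8] |-1|<=|3| out[2]=9 → r--
[7,7] |-1|<=|-1| out[1]=1 → r--

[1, 9, 16, 36, 64, 121, 169, 324, 361]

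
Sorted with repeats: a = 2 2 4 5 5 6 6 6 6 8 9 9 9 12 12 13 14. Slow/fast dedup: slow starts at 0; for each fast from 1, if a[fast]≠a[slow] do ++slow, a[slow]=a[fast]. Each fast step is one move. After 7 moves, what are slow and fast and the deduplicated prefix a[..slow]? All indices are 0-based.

slow=0 fast=1: a[fast]=2=a[slow] dup, fast++
slow=0 fast=2: a[fast]=4≠a[slow]=2 write a[1]=4, slow++,fast++
slow=1 fast=3: a[fast]=5≠a[slow]=4 write a[2]=5, slow++,fast++
slow=2 fast=4: a[fast]=5=a[slow] dup, fast++
slow=2 fast=5: a[fast]=6≠a[slow]=5 write a[3]=6, slow++,fast++
slow=3 fast=6: a[fast]=6=a[slow] dup, fast++
slow=3 fast=7: a[fast]=6=a[slow] dup, fast++

slow=3, fast=8, prefix=[2, 4, 5, 6]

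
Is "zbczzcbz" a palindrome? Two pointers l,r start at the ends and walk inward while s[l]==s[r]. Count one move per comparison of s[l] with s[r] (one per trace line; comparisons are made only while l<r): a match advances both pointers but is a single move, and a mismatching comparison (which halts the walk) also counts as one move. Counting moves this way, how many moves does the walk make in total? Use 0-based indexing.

4 moves

[0,7] 'z'=='z' → l++,r--
[1,6] 'b'=='b' → l++,r--
[2,5] 'c'=='c' → l++,r--
[3,4] 'z'=='z' → l++,r--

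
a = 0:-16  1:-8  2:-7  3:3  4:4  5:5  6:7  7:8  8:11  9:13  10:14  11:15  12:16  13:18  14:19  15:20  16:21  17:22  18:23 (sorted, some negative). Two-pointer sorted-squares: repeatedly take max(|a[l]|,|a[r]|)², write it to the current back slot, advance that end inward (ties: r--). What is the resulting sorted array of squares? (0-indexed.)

[9, 16, 25, 49, 49, 64, 64, 121, 169, 196, 225, 256, 256, 324, 361, 400, 441, 484, 529]

l=0 r=18: |-16|<=|23| out[18]=529, r--
l=0 r=17: |-16|<=|22| out[17]=484, r--
l=0 r=16: |-16|<=|21| out[16]=441, r--
l=0 r=15: |-16|<=|20| out[15]=400, r--
l=0 r=14: |-16|<=|19| out[14]=361, r--
l=0 r=13: |-16|<=|18| out[13]=324, r--
l=0 r=12: |-16|<=|16| out[12]=256, r--
l=0 r=11: |-16|>|15| out[11]=256, l++
l=1 r=11: |-8|<=|15| out[10]=225, r--
l=1 r=10: |-8|<=|14| out[9]=196, r--
l=1 r=9: |-8|<=|13| out[8]=169, r--
l=1 r=8: |-8|<=|11| out[7]=121, r--
l=1 r=7: |-8|<=|8| out[6]=64, r--
l=1 r=6: |-8|>|7| out[5]=64, l++
l=2 r=6: |-7|<=|7| out[4]=49, r--
l=2 r=5: |-7|>|5| out[3]=49, l++
l=3 r=5: |3|<=|5| out[2]=25, r--
l=3 r=4: |3|<=|4| out[1]=16, r--
l=3 r=3: |3|<=|3| out[0]=9, r--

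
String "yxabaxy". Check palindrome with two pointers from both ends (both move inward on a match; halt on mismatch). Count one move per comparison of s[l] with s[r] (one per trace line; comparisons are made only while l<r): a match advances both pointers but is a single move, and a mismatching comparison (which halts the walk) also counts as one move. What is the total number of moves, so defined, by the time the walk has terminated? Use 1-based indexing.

l=1 r=7: 'y'=='y', l++,r--
l=2 r=6: 'x'=='x', l++,r--
l=3 r=5: 'a'=='a', l++,r--

3 moves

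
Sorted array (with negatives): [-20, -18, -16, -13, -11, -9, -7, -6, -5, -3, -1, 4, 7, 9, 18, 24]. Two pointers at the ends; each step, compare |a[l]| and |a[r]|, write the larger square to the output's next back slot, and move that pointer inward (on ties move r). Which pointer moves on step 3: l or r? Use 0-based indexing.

[0,15] |-20|<=|24| out[15]=576 → r--
[0,14] |-20|>|18| out[14]=400 → l++
[1,14] |-18|<=|18| out[13]=324 → r--

r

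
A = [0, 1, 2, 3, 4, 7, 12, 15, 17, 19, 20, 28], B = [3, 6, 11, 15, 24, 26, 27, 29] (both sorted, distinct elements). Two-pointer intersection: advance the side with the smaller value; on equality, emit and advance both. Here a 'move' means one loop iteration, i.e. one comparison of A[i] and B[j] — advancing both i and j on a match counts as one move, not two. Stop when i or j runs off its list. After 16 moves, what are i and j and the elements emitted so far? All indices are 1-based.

i=12, j=8, emitted=[3, 15]

[i=1,j=1] 0<3 → i++
[i=2,j=1] 1<3 → i++
[i=3,j=1] 2<3 → i++
[i=4,j=1] 3==3 emit → i++,j++
[i=5,j=2] 4<6 → i++
[i=6,j=2] 7>6 → j++
[i=6,j=3] 7<11 → i++
[i=7,j=3] 12>11 → j++
[i=7,j=4] 12<15 → i++
[i=8,j=4] 15==15 emit → i++,j++
[i=9,j=5] 17<24 → i++
[i=10,j=5] 19<24 → i++
[i=11,j=5] 20<24 → i++
[i=12,j=5] 28>24 → j++
[i=12,j=6] 28>26 → j++
[i=12,j=7] 28>27 → j++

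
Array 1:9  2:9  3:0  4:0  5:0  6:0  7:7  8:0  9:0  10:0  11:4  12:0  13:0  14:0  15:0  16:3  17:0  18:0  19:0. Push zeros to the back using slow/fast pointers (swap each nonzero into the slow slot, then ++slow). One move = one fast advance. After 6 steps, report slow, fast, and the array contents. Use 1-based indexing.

slow=3, fast=7, a=[9, 9, 0, 0, 0, 0, 7, 0, 0, 0, 4, 0, 0, 0, 0, 3, 0, 0, 0]

slow=1 fast=1: a[fast]=9≠0 swap→a[1]=9, slow++,fast++
slow=2 fast=2: a[fast]=9≠0 swap→a[2]=9, slow++,fast++
slow=3 fast=3: a[fast]=0, fast++
slow=3 fast=4: a[fast]=0, fast++
slow=3 fast=5: a[fast]=0, fast++
slow=3 fast=6: a[fast]=0, fast++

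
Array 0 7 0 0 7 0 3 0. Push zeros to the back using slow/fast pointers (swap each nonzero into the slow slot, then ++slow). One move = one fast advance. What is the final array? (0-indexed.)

[7, 7, 3, 0, 0, 0, 0, 0]

slow=0 fast=0: a[fast]=0, fast++
slow=0 fast=1: a[fast]=7≠0 swap→a[0]=7, slow++,fast++
slow=1 fast=2: a[fast]=0, fast++
slow=1 fast=3: a[fast]=0, fast++
slow=1 fast=4: a[fast]=7≠0 swap→a[1]=7, slow++,fast++
slow=2 fast=5: a[fast]=0, fast++
slow=2 fast=6: a[fast]=3≠0 swap→a[2]=3, slow++,fast++
slow=3 fast=7: a[fast]=0, fast++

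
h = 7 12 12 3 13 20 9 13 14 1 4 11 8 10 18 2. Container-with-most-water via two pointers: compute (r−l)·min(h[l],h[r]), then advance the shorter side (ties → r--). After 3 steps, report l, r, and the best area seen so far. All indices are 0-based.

l=2, r=14, best area=156

[0,15] min(7,2)*15=30 best=30 * → r--
[0,14] min(7,18)*14=98 best=98 * → l++
[1,14] min(12,18)*13=156 best=156 * → l++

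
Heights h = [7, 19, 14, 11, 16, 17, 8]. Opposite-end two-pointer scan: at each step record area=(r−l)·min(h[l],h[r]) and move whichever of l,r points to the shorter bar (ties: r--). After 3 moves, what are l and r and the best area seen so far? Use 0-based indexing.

l=1, r=4, best area=68

[0,6] min(7,8)*6=42 best=42 * → l++
[1,6] min(19,8)*5=40 best=42 → r--
[1,5] min(19,17)*4=68 best=68 * → r--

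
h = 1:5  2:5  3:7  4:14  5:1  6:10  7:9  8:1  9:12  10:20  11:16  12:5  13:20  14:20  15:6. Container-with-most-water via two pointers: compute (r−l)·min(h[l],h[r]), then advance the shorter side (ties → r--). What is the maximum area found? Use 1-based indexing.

[1,15] min(5,6)*14=70 best=70 * → l++
[2,15] min(5,6)*13=65 best=70 → l++
[3,15] min(7,6)*12=72 best=72 * → r--
[3,14] min(7,20)*11=77 best=77 * → l++
[4,14] min(14,20)*10=140 best=140 * → l++
[5,14] min(1,20)*9=9 best=140 → l++
[6,14] min(10,20)*8=80 best=140 → l++
[7,14] min(9,20)*7=63 best=140 → l++
[8,14] min(1,20)*6=6 best=140 → l++
[9,14] min(12,20)*5=60 best=140 → l++
[10,14] min(20,20)*4=80 best=140 → r--
[10,13] min(20,20)*3=60 best=140 → r--
[10,12] min(20,5)*2=10 best=140 → r--
[10,11] min(20,16)*1=16 best=140 → r--

max area = 140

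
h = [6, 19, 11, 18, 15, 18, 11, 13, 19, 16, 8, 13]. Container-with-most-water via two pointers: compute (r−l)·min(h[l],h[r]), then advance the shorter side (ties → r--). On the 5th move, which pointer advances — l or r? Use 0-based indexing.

l=0 r=11: min(6,13)*11=66 best=66 *, l++
l=1 r=11: min(19,13)*10=130 best=130 *, r--
l=1 r=10: min(19,8)*9=72 best=130, r--
l=1 r=9: min(19,16)*8=128 best=130, r--
l=1 r=8: min(19,19)*7=133 best=133 *, r--

r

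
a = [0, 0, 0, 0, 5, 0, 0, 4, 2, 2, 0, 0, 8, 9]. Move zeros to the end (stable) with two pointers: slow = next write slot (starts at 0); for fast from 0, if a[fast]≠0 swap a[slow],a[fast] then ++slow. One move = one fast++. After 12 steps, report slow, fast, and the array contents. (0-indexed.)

slow=4, fast=12, a=[5, 4, 2, 2, 0, 0, 0, 0, 0, 0, 0, 0, 8, 9]

slow=0 fast=0: a[fast]=0, fast++
slow=0 fast=1: a[fast]=0, fast++
slow=0 fast=2: a[fast]=0, fast++
slow=0 fast=3: a[fast]=0, fast++
slow=0 fast=4: a[fast]=5≠0 swap→a[0]=5, slow++,fast++
slow=1 fast=5: a[fast]=0, fast++
slow=1 fast=6: a[fast]=0, fast++
slow=1 fast=7: a[fast]=4≠0 swap→a[1]=4, slow++,fast++
slow=2 fast=8: a[fast]=2≠0 swap→a[2]=2, slow++,fast++
slow=3 fast=9: a[fast]=2≠0 swap→a[3]=2, slow++,fast++
slow=4 fast=10: a[fast]=0, fast++
slow=4 fast=11: a[fast]=0, fast++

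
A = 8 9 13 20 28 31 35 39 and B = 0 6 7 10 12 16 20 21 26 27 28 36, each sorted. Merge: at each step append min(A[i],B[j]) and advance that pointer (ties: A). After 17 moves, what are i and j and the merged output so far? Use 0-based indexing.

[i=0,j=0] A[i]=8>B[j]=0 take 0 → j++
[i=0,j=1] A[i]=8>B[j]=6 take 6 → j++
[i=0,j=2] A[i]=8>B[j]=7 take 7 → j++
[i=0,j=3] A[i]=8<=B[j]=10 take 8 → i++
[i=1,j=3] A[i]=9<=B[j]=10 take 9 → i++
[i=2,j=3] A[i]=13>B[j]=10 take 10 → j++
[i=2,j=4] A[i]=13>B[j]=12 take 12 → j++
[i=2,j=5] A[i]=13<=B[j]=16 take 13 → i++
[i=3,j=5] A[i]=20>B[j]=16 take 16 → j++
[i=3,j=6] A[i]=20<=B[j]=20 take 20 → i++
[i=4,j=6] A[i]=28>B[j]=20 take 20 → j++
[i=4,j=7] A[i]=28>B[j]=21 take 21 → j++
[i=4,j=8] A[i]=28>B[j]=26 take 26 → j++
[i=4,j=9] A[i]=28>B[j]=27 take 27 → j++
[i=4,j=10] A[i]=28<=B[j]=28 take 28 → i++
[i=5,j=10] A[i]=31>B[j]=28 take 28 → j++
[i=5,j=11] A[i]=31<=B[j]=36 take 31 → i++

i=6, j=11, merged so far=[0, 6, 7, 8, 9, 10, 12, 13, 16, 20, 20, 21, 26, 27, 28, 28, 31]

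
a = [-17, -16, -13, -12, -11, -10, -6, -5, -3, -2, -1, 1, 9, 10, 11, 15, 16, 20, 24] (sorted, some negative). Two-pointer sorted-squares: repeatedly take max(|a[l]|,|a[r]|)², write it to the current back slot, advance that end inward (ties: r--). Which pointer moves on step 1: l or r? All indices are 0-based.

l=0 r=18: |-17|<=|24| out[18]=576, r--

r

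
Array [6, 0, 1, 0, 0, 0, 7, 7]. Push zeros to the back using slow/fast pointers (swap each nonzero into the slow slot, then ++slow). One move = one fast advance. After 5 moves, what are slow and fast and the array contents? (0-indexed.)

slow=2, fast=5, a=[6, 1, 0, 0, 0, 0, 7, 7]

(s=0,f=0) a[fast]=6≠0 swap→a[0]=6 → slow++,fast++
(s=1,f=1) a[fast]=0 → fast++
(s=1,f=2) a[fast]=1≠0 swap→a[1]=1 → slow++,fast++
(s=2,f=3) a[fast]=0 → fast++
(s=2,f=4) a[fast]=0 → fast++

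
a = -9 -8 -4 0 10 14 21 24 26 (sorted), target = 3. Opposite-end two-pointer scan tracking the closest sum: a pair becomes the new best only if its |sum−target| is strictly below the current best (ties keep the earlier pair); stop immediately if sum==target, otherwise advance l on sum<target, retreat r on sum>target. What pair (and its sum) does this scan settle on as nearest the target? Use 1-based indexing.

pair (-8, 10) with sum 2 (|Δ|=1)

l=1 r=9: -9+26=17 d=14 *, r--
l=1 r=8: -9+24=15 d=12 *, r--
l=1 r=7: -9+21=12 d=9 *, r--
l=1 r=6: -9+14=5 d=2 *, r--
l=1 r=5: -9+10=1 d=2, l++
l=2 r=5: -8+10=2 d=1 *, l++
l=3 r=5: -4+10=6 d=3, r--
l=3 r=4: -4+0=-4 d=7, l++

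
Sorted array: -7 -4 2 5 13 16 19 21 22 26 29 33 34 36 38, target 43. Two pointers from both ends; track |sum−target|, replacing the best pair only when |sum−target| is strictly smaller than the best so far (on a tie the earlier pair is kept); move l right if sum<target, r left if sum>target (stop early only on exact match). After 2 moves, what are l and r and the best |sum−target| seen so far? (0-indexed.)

l=0 r=14: -7+38=31 d=12 *, l++
l=1 r=14: -4+38=34 d=9 *, l++

l=2, r=14, best |Δ|=9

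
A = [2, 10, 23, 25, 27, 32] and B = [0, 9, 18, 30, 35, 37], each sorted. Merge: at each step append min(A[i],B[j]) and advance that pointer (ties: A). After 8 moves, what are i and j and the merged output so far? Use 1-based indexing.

i=6, j=4, merged so far=[0, 2, 9, 10, 18, 23, 25, 27]

[i=1,j=1] A[i]=2>B[j]=0 take 0 → j++
[i=1,j=2] A[i]=2<=B[j]=9 take 2 → i++
[i=2,j=2] A[i]=10>B[j]=9 take 9 → j++
[i=2,j=3] A[i]=10<=B[j]=18 take 10 → i++
[i=3,j=3] A[i]=23>B[j]=18 take 18 → j++
[i=3,j=4] A[i]=23<=B[j]=30 take 23 → i++
[i=4,j=4] A[i]=25<=B[j]=30 take 25 → i++
[i=5,j=4] A[i]=27<=B[j]=30 take 27 → i++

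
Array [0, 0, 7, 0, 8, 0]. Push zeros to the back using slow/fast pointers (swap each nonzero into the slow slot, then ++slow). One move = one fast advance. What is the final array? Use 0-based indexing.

slow=0 fast=0: a[fast]=0, fast++
slow=0 fast=1: a[fast]=0, fast++
slow=0 fast=2: a[fast]=7≠0 swap→a[0]=7, slow++,fast++
slow=1 fast=3: a[fast]=0, fast++
slow=1 fast=4: a[fast]=8≠0 swap→a[1]=8, slow++,fast++
slow=2 fast=5: a[fast]=0, fast++

[7, 8, 0, 0, 0, 0]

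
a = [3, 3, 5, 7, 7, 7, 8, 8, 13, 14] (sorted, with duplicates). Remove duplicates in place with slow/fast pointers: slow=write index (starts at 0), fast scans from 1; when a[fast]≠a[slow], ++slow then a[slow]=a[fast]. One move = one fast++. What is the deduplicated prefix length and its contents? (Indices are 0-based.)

(s=0,f=1) a[fast]=3=a[slow] dup → fast++
(s=0,f=2) a[fast]=5≠a[slow]=3 write a[1]=5 → slow++,fast++
(s=1,f=3) a[fast]=7≠a[slow]=5 write a[2]=7 → slow++,fast++
(s=2,f=4) a[fast]=7=a[slow] dup → fast++
(s=2,f=5) a[fast]=7=a[slow] dup → fast++
(s=2,f=6) a[fast]=8≠a[slow]=7 write a[3]=8 → slow++,fast++
(s=3,f=7) a[fast]=8=a[slow] dup → fast++
(s=3,f=8) a[fast]=13≠a[slow]=8 write a[4]=13 → slow++,fast++
(s=4,f=9) a[fast]=14≠a[slow]=13 write a[5]=14 → slow++,fast++

length 6; prefix = [3, 5, 7, 8, 13, 14]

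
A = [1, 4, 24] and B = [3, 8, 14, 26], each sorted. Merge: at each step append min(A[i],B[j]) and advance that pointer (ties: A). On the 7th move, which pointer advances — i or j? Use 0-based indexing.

j

i=0 j=0: A[i]=1<=B[j]=3 take 1, i++
i=1 j=0: A[i]=4>B[j]=3 take 3, j++
i=1 j=1: A[i]=4<=B[j]=8 take 4, i++
i=2 j=1: A[i]=24>B[j]=8 take 8, j++
i=2 j=2: A[i]=24>B[j]=14 take 14, j++
i=2 j=3: A[i]=24<=B[j]=26 take 24, i++
i=3 j=3: A done, take B[j]=26, j++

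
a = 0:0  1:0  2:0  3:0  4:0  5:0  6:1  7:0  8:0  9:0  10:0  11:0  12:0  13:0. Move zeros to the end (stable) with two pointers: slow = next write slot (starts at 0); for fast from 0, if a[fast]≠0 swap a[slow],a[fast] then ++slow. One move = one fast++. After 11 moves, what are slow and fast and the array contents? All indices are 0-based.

slow=0 fast=0: a[fast]=0, fast++
slow=0 fast=1: a[fast]=0, fast++
slow=0 fast=2: a[fast]=0, fast++
slow=0 fast=3: a[fast]=0, fast++
slow=0 fast=4: a[fast]=0, fast++
slow=0 fast=5: a[fast]=0, fast++
slow=0 fast=6: a[fast]=1≠0 swap→a[0]=1, slow++,fast++
slow=1 fast=7: a[fast]=0, fast++
slow=1 fast=8: a[fast]=0, fast++
slow=1 fast=9: a[fast]=0, fast++
slow=1 fast=10: a[fast]=0, fast++

slow=1, fast=11, a=[1, 0, 0, 0, 0, 0, 0, 0, 0, 0, 0, 0, 0, 0]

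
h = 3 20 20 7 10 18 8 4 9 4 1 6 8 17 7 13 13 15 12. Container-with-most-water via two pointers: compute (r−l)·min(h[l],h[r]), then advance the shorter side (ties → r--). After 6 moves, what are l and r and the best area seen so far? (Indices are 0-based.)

[0,18] min(3,12)*18=54 best=54 * → l++
[1,18] min(20,12)*17=204 best=204 * → r--
[1,17] min(20,15)*16=240 best=240 * → r--
[1,16] min(20,13)*15=195 best=240 → r--
[1,15] min(20,13)*14=182 best=240 → r--
[1,14] min(20,7)*13=91 best=240 → r--

l=1, r=13, best area=240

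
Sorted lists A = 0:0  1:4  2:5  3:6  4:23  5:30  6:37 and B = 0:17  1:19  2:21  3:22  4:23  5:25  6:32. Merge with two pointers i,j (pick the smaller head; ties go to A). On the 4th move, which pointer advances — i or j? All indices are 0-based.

i=0 j=0: A[i]=0<=B[j]=17 take 0, i++
i=1 j=0: A[i]=4<=B[j]=17 take 4, i++
i=2 j=0: A[i]=5<=B[j]=17 take 5, i++
i=3 j=0: A[i]=6<=B[j]=17 take 6, i++

i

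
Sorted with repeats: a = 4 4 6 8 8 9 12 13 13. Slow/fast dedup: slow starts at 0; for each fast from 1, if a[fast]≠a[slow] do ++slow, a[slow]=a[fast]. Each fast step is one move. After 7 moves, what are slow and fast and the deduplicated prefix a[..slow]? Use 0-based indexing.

(s=0,f=1) a[fast]=4=a[slow] dup → fast++
(s=0,f=2) a[fast]=6≠a[slow]=4 write a[1]=6 → slow++,fast++
(s=1,f=3) a[fast]=8≠a[slow]=6 write a[2]=8 → slow++,fast++
(s=2,f=4) a[fast]=8=a[slow] dup → fast++
(s=2,f=5) a[fast]=9≠a[slow]=8 write a[3]=9 → slow++,fast++
(s=3,f=6) a[fast]=12≠a[slow]=9 write a[4]=12 → slow++,fast++
(s=4,f=7) a[fast]=13≠a[slow]=12 write a[5]=13 → slow++,fast++

slow=5, fast=8, prefix=[4, 6, 8, 9, 12, 13]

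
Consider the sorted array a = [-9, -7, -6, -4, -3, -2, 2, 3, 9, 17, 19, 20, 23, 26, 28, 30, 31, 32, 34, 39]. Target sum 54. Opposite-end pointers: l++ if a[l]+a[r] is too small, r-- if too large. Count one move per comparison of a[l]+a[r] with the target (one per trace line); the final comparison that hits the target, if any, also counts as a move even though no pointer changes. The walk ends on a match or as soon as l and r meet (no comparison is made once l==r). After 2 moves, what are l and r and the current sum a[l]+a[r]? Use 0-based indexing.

l=2, r=19, sum=33

[0,19] -9+39=30 <54 → l++
[1,19] -7+39=32 <54 → l++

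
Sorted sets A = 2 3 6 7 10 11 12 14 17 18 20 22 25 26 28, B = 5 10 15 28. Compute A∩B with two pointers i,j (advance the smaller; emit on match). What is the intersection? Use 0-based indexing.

[i=0,j=0] 2<5 → i++
[i=1,j=0] 3<5 → i++
[i=2,j=0] 6>5 → j++
[i=2,j=1] 6<10 → i++
[i=3,j=1] 7<10 → i++
[i=4,j=1] 10==10 emit → i++,j++
[i=5,j=2] 11<15 → i++
[i=6,j=2] 12<15 → i++
[i=7,j=2] 14<15 → i++
[i=8,j=2] 17>15 → j++
[i=8,j=3] 17<28 → i++
[i=9,j=3] 18<28 → i++
[i=10,j=3] 20<28 → i++
[i=11,j=3] 22<28 → i++
[i=12,j=3] 25<28 → i++
[i=13,j=3] 26<28 → i++
[i=14,j=3] 28==28 emit → i++,j++

intersection = [10, 28]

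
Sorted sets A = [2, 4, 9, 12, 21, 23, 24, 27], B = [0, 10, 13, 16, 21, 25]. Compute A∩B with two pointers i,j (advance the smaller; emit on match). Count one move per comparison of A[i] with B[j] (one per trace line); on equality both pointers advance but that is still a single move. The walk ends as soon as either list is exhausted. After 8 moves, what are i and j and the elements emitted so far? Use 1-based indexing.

i=5, j=5, emitted=[]

[i=1,j=1] 2>0 → j++
[i=1,j=2] 2<10 → i++
[i=2,j=2] 4<10 → i++
[i=3,j=2] 9<10 → i++
[i=4,j=2] 12>10 → j++
[i=4,j=3] 12<13 → i++
[i=5,j=3] 21>13 → j++
[i=5,j=4] 21>16 → j++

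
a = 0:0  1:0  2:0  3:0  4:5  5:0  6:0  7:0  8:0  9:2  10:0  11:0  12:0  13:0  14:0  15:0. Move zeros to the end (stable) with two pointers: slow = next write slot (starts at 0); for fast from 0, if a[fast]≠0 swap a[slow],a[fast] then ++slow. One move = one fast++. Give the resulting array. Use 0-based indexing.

[5, 2, 0, 0, 0, 0, 0, 0, 0, 0, 0, 0, 0, 0, 0, 0]

(s=0,f=0) a[fast]=0 → fast++
(s=0,f=1) a[fast]=0 → fast++
(s=0,f=2) a[fast]=0 → fast++
(s=0,f=3) a[fast]=0 → fast++
(s=0,f=4) a[fast]=5≠0 swap→a[0]=5 → slow++,fast++
(s=1,f=5) a[fast]=0 → fast++
(s=1,f=6) a[fast]=0 → fast++
(s=1,f=7) a[fast]=0 → fast++
(s=1,f=8) a[fast]=0 → fast++
(s=1,f=9) a[fast]=2≠0 swap→a[1]=2 → slow++,fast++
(s=2,f=10) a[fast]=0 → fast++
(s=2,f=11) a[fast]=0 → fast++
(s=2,f=12) a[fast]=0 → fast++
(s=2,f=13) a[fast]=0 → fast++
(s=2,f=14) a[fast]=0 → fast++
(s=2,f=15) a[fast]=0 → fast++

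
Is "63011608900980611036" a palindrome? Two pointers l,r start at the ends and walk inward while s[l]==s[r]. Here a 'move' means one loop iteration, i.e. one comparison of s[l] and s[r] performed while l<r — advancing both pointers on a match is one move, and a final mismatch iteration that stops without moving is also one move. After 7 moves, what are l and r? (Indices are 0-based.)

[0,19] '6'=='6' → l++,r--
[1,18] '3'=='3' → l++,r--
[2,17] '0'=='0' → l++,r--
[3,16] '1'=='1' → l++,r--
[4,15] '1'=='1' → l++,r--
[5,14] '6'=='6' → l++,r--
[6,13] '0'=='0' → l++,r--

l=7, r=12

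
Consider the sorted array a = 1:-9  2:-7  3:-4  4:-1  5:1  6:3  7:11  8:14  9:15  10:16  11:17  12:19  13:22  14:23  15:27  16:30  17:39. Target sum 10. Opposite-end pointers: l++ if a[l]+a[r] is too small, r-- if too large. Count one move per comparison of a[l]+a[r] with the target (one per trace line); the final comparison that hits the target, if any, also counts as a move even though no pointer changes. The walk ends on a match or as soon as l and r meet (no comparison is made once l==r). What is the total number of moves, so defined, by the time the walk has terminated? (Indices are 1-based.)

6 moves

l=1 r=17: -9+39=30 >10, r--
l=1 r=16: -9+30=21 >10, r--
l=1 r=15: -9+27=18 >10, r--
l=1 r=14: -9+23=14 >10, r--
l=1 r=13: -9+22=13 >10, r--
l=1 r=12: -9+19=10, found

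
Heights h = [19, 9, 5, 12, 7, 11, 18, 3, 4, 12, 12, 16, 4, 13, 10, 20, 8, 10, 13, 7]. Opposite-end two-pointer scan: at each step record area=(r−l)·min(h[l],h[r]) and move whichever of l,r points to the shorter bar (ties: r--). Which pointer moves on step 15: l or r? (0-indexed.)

l

[0,19] min(19,7)*19=133 best=133 * → r--
[0,18] min(19,13)*18=234 best=234 * → r--
[0,17] min(19,10)*17=170 best=234 → r--
[0,16] min(19,8)*16=128 best=234 → r--
[0,15] min(19,20)*15=285 best=285 * → l++
[1,15] min(9,20)*14=126 best=285 → l++
[2,15] min(5,20)*13=65 best=285 → l++
[3,15] min(12,20)*12=144 best=285 → l++
[4,15] min(7,20)*11=77 best=285 → l++
[5,15] min(11,20)*10=110 best=285 → l++
[6,15] min(18,20)*9=162 best=285 → l++
[7,15] min(3,20)*8=24 best=285 → l++
[8,15] min(4,20)*7=28 best=285 → l++
[9,15] min(12,20)*6=72 best=285 → l++
[10,15] min(12,20)*5=60 best=285 → l++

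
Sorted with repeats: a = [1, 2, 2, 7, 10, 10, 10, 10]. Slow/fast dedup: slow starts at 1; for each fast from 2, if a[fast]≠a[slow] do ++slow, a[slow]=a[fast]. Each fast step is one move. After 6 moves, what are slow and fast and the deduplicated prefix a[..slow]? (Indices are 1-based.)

slow=4, fast=8, prefix=[1, 2, 7, 10]

slow=1 fast=2: a[fast]=2≠a[slow]=1 write a[2]=2, slow++,fast++
slow=2 fast=3: a[fast]=2=a[slow] dup, fast++
slow=2 fast=4: a[fast]=7≠a[slow]=2 write a[3]=7, slow++,fast++
slow=3 fast=5: a[fast]=10≠a[slow]=7 write a[4]=10, slow++,fast++
slow=4 fast=6: a[fast]=10=a[slow] dup, fast++
slow=4 fast=7: a[fast]=10=a[slow] dup, fast++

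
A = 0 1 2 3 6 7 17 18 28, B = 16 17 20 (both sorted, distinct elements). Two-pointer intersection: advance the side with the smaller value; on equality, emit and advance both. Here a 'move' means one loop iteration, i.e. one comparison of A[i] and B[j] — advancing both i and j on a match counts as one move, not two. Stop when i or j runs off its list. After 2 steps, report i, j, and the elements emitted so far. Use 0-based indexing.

i=0 j=0: 0<16, i++
i=1 j=0: 1<16, i++

i=2, j=0, emitted=[]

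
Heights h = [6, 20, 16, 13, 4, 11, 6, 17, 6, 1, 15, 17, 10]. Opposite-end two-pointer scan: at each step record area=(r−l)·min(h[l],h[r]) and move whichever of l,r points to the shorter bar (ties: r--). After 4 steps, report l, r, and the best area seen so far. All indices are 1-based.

l=2, r=10, best area=170

l=1 r=13: min(6,10)*12=72 best=72 *, l++
l=2 r=13: min(20,10)*11=110 best=110 *, r--
l=2 r=12: min(20,17)*10=170 best=170 *, r--
l=2 r=11: min(20,15)*9=135 best=170, r--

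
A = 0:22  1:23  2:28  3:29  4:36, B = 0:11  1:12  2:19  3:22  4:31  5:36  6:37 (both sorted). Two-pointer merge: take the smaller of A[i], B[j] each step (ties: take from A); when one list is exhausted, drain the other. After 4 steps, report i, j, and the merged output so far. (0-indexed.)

i=0 j=0: A[i]=22>B[j]=11 take 11, j++
i=0 j=1: A[i]=22>B[j]=12 take 12, j++
i=0 j=2: A[i]=22>B[j]=19 take 19, j++
i=0 j=3: A[i]=22<=B[j]=22 take 22, i++

i=1, j=3, merged so far=[11, 12, 19, 22]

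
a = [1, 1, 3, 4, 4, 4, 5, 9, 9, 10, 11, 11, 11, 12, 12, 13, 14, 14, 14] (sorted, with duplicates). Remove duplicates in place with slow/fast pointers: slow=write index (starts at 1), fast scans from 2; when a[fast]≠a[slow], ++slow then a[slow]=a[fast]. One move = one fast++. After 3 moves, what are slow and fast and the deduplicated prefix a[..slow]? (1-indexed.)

slow=3, fast=5, prefix=[1, 3, 4]

slow=1 fast=2: a[fast]=1=a[slow] dup, fast++
slow=1 fast=3: a[fast]=3≠a[slow]=1 write a[2]=3, slow++,fast++
slow=2 fast=4: a[fast]=4≠a[slow]=3 write a[3]=4, slow++,fast++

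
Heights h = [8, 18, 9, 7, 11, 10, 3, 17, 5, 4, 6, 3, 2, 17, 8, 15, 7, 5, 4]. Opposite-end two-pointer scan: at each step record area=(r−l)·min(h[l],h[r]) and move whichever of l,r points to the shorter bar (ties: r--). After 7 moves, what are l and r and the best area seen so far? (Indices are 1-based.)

l=2, r=13, best area=210

[1,19] min(8,4)*18=72 best=72 * → r--
[1,18] min(8,5)*17=85 best=85 * → r--
[1,17] min(8,7)*16=112 best=112 * → r--
[1,16] min(8,15)*15=120 best=120 * → l++
[2,16] min(18,15)*14=210 best=210 * → r--
[2,15] min(18,8)*13=104 best=210 → r--
[2,14] min(18,17)*12=204 best=210 → r--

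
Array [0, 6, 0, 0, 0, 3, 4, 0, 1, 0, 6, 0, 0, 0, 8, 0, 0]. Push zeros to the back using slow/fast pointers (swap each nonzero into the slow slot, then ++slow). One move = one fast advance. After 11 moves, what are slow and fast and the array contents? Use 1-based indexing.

slow=6, fast=12, a=[6, 3, 4, 1, 6, 0, 0, 0, 0, 0, 0, 0, 0, 0, 8, 0, 0]

(s=1,f=1) a[fast]=0 → fast++
(s=1,f=2) a[fast]=6≠0 swap→a[1]=6 → slow++,fast++
(s=2,f=3) a[fast]=0 → fast++
(s=2,f=4) a[fast]=0 → fast++
(s=2,f=5) a[fast]=0 → fast++
(s=2,f=6) a[fast]=3≠0 swap→a[2]=3 → slow++,fast++
(s=3,f=7) a[fast]=4≠0 swap→a[3]=4 → slow++,fast++
(s=4,f=8) a[fast]=0 → fast++
(s=4,f=9) a[fast]=1≠0 swap→a[4]=1 → slow++,fast++
(s=5,f=10) a[fast]=0 → fast++
(s=5,f=11) a[fast]=6≠0 swap→a[5]=6 → slow++,fast++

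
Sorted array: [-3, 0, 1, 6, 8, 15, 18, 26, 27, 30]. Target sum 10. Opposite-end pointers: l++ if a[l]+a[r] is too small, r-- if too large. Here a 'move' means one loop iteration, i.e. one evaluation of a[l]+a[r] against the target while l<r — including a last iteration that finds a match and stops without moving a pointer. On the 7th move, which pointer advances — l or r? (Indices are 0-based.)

l

l=0 r=9: -3+30=27 >10, r--
l=0 r=8: -3+27=24 >10, r--
l=0 r=7: -3+26=23 >10, r--
l=0 r=6: -3+18=15 >10, r--
l=0 r=5: -3+15=12 >10, r--
l=0 r=4: -3+8=5 <10, l++
l=1 r=4: 0+8=8 <10, l++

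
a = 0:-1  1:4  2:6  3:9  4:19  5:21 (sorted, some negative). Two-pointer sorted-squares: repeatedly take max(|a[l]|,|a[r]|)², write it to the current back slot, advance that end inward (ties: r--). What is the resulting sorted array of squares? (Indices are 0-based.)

[1, 16, 36, 81, 361, 441]

[0,5] |-1|<=|21| out[5]=441 → r--
[0,4] |-1|<=|19| out[4]=361 → r--
[0,3] |-1|<=|9| out[3]=81 → r--
[0,2] |-1|<=|6| out[2]=36 → r--
[0,1] |-1|<=|4| out[1]=16 → r--
[0,0] |-1|<=|-1| out[0]=1 → r--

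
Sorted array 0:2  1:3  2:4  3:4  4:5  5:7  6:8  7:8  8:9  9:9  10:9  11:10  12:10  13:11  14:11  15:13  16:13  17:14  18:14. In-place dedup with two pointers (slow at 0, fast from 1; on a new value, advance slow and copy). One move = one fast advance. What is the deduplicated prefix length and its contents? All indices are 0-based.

length 11; prefix = [2, 3, 4, 5, 7, 8, 9, 10, 11, 13, 14]

slow=0 fast=1: a[fast]=3≠a[slow]=2 write a[1]=3, slow++,fast++
slow=1 fast=2: a[fast]=4≠a[slow]=3 write a[2]=4, slow++,fast++
slow=2 fast=3: a[fast]=4=a[slow] dup, fast++
slow=2 fast=4: a[fast]=5≠a[slow]=4 write a[3]=5, slow++,fast++
slow=3 fast=5: a[fast]=7≠a[slow]=5 write a[4]=7, slow++,fast++
slow=4 fast=6: a[fast]=8≠a[slow]=7 write a[5]=8, slow++,fast++
slow=5 fast=7: a[fast]=8=a[slow] dup, fast++
slow=5 fast=8: a[fast]=9≠a[slow]=8 write a[6]=9, slow++,fast++
slow=6 fast=9: a[fast]=9=a[slow] dup, fast++
slow=6 fast=10: a[fast]=9=a[slow] dup, fast++
slow=6 fast=11: a[fast]=10≠a[slow]=9 write a[7]=10, slow++,fast++
slow=7 fast=12: a[fast]=10=a[slow] dup, fast++
slow=7 fast=13: a[fast]=11≠a[slow]=10 write a[8]=11, slow++,fast++
slow=8 fast=14: a[fast]=11=a[slow] dup, fast++
slow=8 fast=15: a[fast]=13≠a[slow]=11 write a[9]=13, slow++,fast++
slow=9 fast=16: a[fast]=13=a[slow] dup, fast++
slow=9 fast=17: a[fast]=14≠a[slow]=13 write a[10]=14, slow++,fast++
slow=10 fast=18: a[fast]=14=a[slow] dup, fast++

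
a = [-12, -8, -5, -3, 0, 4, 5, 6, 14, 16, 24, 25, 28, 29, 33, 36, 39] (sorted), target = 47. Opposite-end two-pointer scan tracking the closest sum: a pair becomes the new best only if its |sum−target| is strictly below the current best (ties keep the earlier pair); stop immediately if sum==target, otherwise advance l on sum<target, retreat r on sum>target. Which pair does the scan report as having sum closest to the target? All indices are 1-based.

pair (14, 33) with sum 47 (|Δ|=0)

l=1 r=17: -12+39=27 d=20 *, l++
l=2 r=17: -8+39=31 d=16 *, l++
l=3 r=17: -5+39=34 d=13 *, l++
l=4 r=17: -3+39=36 d=11 *, l++
l=5 r=17: 0+39=39 d=8 *, l++
l=6 r=17: 4+39=43 d=4 *, l++
l=7 r=17: 5+39=44 d=3 *, l++
l=8 r=17: 6+39=45 d=2 *, l++
l=9 r=17: 14+39=53 d=6, r--
l=9 r=16: 14+36=50 d=3, r--
l=9 r=15: 14+33=47 d=0 *, stop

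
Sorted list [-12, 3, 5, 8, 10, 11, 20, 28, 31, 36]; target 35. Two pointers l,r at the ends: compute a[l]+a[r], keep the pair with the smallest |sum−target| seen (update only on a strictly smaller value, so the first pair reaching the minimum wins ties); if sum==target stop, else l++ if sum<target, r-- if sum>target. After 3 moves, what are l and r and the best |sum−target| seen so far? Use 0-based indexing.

l=2, r=8, best |Δ|=1

l=0 r=9: -12+36=24 d=11 *, l++
l=1 r=9: 3+36=39 d=4 *, r--
l=1 r=8: 3+31=34 d=1 *, l++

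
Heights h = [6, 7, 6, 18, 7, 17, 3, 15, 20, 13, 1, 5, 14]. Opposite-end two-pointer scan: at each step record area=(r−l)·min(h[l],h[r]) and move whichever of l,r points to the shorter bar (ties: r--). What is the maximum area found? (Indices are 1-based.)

max area = 126

l=1 r=13: min(6,14)*12=72 best=72 *, l++
l=2 r=13: min(7,14)*11=77 best=77 *, l++
l=3 r=13: min(6,14)*10=60 best=77, l++
l=4 r=13: min(18,14)*9=126 best=126 *, r--
l=4 r=12: min(18,5)*8=40 best=126, r--
l=4 r=11: min(18,1)*7=7 best=126, r--
l=4 r=10: min(18,13)*6=78 best=126, r--
l=4 r=9: min(18,20)*5=90 best=126, l++
l=5 r=9: min(7,20)*4=28 best=126, l++
l=6 r=9: min(17,20)*3=51 best=126, l++
l=7 r=9: min(3,20)*2=6 best=126, l++
l=8 r=9: min(15,20)*1=15 best=126, l++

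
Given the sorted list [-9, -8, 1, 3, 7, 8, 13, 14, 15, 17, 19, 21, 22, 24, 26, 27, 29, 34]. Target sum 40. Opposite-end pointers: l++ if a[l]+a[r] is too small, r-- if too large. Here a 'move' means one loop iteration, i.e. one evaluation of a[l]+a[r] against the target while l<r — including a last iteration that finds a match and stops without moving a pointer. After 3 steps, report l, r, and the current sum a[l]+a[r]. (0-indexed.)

l=0 r=17: -9+34=25 <40, l++
l=1 r=17: -8+34=26 <40, l++
l=2 r=17: 1+34=35 <40, l++

l=3, r=17, sum=37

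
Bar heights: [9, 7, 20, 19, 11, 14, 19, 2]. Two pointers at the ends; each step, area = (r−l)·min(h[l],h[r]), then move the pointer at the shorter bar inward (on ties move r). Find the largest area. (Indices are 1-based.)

l=1 r=8: min(9,2)*7=14 best=14 *, r--
l=1 r=7: min(9,19)*6=54 best=54 *, l++
l=2 r=7: min(7,19)*5=35 best=54, l++
l=3 r=7: min(20,19)*4=76 best=76 *, r--
l=3 r=6: min(20,14)*3=42 best=76, r--
l=3 r=5: min(20,11)*2=22 best=76, r--
l=3 r=4: min(20,19)*1=19 best=76, r--

max area = 76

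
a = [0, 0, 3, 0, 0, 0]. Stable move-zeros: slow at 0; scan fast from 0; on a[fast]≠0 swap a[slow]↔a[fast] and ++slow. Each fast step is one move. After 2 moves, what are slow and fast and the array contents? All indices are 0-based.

slow=0, fast=2, a=[0, 0, 3, 0, 0, 0]

(s=0,f=0) a[fast]=0 → fast++
(s=0,f=1) a[fast]=0 → fast++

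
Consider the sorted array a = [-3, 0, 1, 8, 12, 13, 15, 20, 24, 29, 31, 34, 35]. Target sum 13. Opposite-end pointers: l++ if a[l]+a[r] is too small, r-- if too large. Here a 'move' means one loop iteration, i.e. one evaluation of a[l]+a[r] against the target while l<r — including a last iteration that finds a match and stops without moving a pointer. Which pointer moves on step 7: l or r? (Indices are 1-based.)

l

l=1 r=13: -3+35=32 >13, r--
l=1 r=12: -3+34=31 >13, r--
l=1 r=11: -3+31=28 >13, r--
l=1 r=10: -3+29=26 >13, r--
l=1 r=9: -3+24=21 >13, r--
l=1 r=8: -3+20=17 >13, r--
l=1 r=7: -3+15=12 <13, l++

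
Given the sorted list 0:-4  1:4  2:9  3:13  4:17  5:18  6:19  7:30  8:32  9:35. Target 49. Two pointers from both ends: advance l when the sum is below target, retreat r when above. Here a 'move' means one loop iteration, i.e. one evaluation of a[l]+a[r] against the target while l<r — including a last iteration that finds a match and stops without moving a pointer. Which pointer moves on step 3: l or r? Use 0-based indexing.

l=0 r=9: -4+35=31 <49, l++
l=1 r=9: 4+35=39 <49, l++
l=2 r=9: 9+35=44 <49, l++

l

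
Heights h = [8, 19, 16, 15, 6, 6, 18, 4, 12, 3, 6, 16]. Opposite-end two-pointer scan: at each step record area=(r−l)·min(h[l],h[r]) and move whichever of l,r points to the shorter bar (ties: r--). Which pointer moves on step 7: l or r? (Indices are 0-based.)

r

[0,11] min(8,16)*11=88 best=88 * → l++
[1,11] min(19,16)*10=160 best=160 * → r--
[1,10] min(19,6)*9=54 best=160 → r--
[1,9] min(19,3)*8=24 best=160 → r--
[1,8] min(19,12)*7=84 best=160 → r--
[1,7] min(19,4)*6=24 best=160 → r--
[1,6] min(19,18)*5=90 best=160 → r--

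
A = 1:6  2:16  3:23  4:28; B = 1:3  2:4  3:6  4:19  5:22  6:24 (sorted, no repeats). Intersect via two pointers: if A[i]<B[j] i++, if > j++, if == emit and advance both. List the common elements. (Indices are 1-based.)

[i=1,j=1] 6>3 → j++
[i=1,j=2] 6>4 → j++
[i=1,j=3] 6==6 emit → i++,j++
[i=2,j=4] 16<19 → i++
[i=3,j=4] 23>19 → j++
[i=3,j=5] 23>22 → j++
[i=3,j=6] 23<24 → i++
[i=4,j=6] 28>24 → j++

intersection = [6]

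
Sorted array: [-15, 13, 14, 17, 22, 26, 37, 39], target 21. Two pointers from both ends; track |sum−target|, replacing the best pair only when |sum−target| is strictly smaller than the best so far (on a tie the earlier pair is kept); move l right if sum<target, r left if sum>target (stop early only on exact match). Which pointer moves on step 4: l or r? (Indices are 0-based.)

[0,7] -15+39=24 d=3 * → r--
[0,6] -15+37=22 d=1 * → r--
[0,5] -15+26=11 d=10 → l++
[1,5] 13+26=39 d=18 → r--

r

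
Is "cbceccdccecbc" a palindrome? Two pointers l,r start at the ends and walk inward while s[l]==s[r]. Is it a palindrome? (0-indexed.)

l=0 r=12: 'c'=='c', l++,r--
l=1 r=11: 'b'=='b', l++,r--
l=2 r=10: 'c'=='c', l++,r--
l=3 r=9: 'e'=='e', l++,r--
l=4 r=8: 'c'=='c', l++,r--
l=5 r=7: 'c'=='c', l++,r--

palindrome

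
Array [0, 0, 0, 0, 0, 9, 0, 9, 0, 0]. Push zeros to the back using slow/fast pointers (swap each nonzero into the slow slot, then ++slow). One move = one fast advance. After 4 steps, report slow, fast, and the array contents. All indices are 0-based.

(s=0,f=0) a[fast]=0 → fast++
(s=0,f=1) a[fast]=0 → fast++
(s=0,f=2) a[fast]=0 → fast++
(s=0,f=3) a[fast]=0 → fast++

slow=0, fast=4, a=[0, 0, 0, 0, 0, 9, 0, 9, 0, 0]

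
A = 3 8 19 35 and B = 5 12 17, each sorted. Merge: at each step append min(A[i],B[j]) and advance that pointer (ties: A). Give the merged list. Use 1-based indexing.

i=1 j=1: A[i]=3<=B[j]=5 take 3, i++
i=2 j=1: A[i]=8>B[j]=5 take 5, j++
i=2 j=2: A[i]=8<=B[j]=12 take 8, i++
i=3 j=2: A[i]=19>B[j]=12 take 12, j++
i=3 j=3: A[i]=19>B[j]=17 take 17, j++
i=3 j=4: B done, take A[i]=19, i++
i=4 j=4: B done, take A[i]=35, i++

[3, 5, 8, 12, 17, 19, 35]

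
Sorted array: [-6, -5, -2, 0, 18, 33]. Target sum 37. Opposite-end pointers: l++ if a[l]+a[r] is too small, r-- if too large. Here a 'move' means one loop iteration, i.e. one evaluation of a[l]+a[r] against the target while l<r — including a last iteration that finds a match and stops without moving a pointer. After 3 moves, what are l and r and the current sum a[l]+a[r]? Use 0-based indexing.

[0,5] -6+33=27 <37 → l++
[1,5] -5+33=28 <37 → l++
[2,5] -2+33=31 <37 → l++

l=3, r=5, sum=33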